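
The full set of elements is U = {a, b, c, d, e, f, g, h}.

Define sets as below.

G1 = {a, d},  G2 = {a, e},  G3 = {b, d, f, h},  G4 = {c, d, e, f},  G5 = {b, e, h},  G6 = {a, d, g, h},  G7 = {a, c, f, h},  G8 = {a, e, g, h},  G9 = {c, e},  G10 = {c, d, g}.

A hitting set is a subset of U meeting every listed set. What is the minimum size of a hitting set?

3

The 3 elements {a, c, h} hit every set.
No choice of 2 elements meets every set, so 3 is the minimum.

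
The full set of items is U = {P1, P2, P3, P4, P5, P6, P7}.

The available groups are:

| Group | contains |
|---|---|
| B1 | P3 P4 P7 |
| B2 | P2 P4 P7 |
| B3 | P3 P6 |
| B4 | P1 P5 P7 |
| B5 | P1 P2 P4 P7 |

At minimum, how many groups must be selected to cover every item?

Take {B2, B3, B4}. Their union is {P1, P2, P3, P4, P5, P6, P7}, which is all 7 items.
Only B4 contains P5, so B4 is forced; the remaining 4 items need at least 2 more groups (each remaining group adds at most 2) — so at least 3 groups are needed, and 3 is optimal.

3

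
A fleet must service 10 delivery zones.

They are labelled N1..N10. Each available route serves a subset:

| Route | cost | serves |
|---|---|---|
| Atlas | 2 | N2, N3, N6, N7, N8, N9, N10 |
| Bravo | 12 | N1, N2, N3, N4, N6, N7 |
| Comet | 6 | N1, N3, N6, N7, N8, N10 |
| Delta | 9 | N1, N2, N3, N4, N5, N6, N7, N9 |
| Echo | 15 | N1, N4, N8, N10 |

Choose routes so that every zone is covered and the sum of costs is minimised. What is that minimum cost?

11

Atlas, Delta together cover every zone (Atlas ∪ Delta = {N1, N2, N3, N4, N5, N6, N7, N8, N9, N10}); total cost 2 + 9 = 11.
No covering selection has total cost below 11.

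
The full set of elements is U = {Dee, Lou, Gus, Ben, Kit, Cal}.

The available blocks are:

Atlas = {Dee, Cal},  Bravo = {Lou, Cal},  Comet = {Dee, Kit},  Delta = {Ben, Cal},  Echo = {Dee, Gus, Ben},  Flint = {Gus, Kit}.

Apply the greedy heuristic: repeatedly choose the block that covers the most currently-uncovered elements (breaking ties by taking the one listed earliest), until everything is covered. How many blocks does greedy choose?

3

Greedy: pick Echo (covers 3 new) → pick Bravo (covers 2 new) → pick Comet (covers 1 new). Total picks: 3.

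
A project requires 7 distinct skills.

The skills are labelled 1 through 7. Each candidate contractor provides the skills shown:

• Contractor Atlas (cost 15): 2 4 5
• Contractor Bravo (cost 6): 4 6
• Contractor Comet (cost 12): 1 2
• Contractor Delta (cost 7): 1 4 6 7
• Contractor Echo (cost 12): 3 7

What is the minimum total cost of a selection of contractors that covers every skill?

Atlas, Delta, Echo together cover every skill (Atlas ∪ Delta ∪ Echo = {1, 2, 3, 4, 5, 6, 7}); total cost 15 + 7 + 12 = 34.
No covering selection has total cost below 34.

34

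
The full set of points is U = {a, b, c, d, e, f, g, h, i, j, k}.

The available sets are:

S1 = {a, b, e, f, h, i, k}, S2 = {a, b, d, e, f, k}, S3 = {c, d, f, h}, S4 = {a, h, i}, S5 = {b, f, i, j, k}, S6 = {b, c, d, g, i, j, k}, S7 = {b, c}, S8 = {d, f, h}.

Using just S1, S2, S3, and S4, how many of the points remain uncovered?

2

Union of S1, S2, S3, S4 = {a, b, c, d, e, f, h, i, k}.
Not covered: g, j — 2 points.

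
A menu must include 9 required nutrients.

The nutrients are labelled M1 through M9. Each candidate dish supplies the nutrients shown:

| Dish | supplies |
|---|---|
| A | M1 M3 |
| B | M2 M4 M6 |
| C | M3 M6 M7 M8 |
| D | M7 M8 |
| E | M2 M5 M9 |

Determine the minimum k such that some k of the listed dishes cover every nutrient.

A and B and D and E together: A ∪ B ∪ D ∪ E = {M1, M2, M3, M4, M5, M6, M7, M8, M9} — every nutrient is covered.
Only A contains M1, so A is forced; the remaining 7 nutrients need at least 3 more dishes (each remaining dish adds at most 3) — so at least 4 dishes are needed, and 4 is optimal.

4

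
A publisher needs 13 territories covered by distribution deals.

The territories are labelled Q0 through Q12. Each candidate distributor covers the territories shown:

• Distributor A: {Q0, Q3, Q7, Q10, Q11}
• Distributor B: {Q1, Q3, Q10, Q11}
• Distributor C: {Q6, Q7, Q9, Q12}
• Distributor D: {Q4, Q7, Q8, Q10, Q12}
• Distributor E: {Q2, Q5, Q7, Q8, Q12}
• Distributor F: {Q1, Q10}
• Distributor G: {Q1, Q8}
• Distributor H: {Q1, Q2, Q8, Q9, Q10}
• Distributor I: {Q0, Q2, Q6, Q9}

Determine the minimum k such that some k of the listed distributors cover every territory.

Take {B, D, E, I}. Their union is {Q0, Q1, Q2, Q3, Q4, Q5, Q6, Q7, Q8, Q9, Q10, Q11, Q12}, which is all 13 territories.
No 3 of the 9 distributors cover everything (all 84 combinations miss at least one territory), so 4 is optimal.

4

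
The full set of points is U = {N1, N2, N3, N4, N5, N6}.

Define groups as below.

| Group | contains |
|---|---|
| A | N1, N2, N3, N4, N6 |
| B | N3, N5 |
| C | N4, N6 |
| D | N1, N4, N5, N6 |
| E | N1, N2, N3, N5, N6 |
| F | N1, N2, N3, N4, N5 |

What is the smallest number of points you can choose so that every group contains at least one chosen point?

Take H = {N4, N5}. Each listed group contains at least one of these, so H is a hitting set of size 2.
The groups B, C are pairwise disjoint, so any hitting set needs a separate point for each — at least 2. Hence 2 is optimal.

2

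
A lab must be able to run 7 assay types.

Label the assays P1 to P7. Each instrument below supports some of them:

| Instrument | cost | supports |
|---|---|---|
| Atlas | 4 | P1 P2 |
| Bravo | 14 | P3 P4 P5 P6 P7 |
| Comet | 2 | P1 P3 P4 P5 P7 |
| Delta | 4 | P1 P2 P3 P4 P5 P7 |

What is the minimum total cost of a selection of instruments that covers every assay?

Bravo, Delta together cover every assay (Bravo ∪ Delta = {P1, P2, P3, P4, P5, P6, P7}); total cost 14 + 4 = 18.
The greedy pick Comet, Atlas, Bravo costs 20; no covering selection beats 18.

18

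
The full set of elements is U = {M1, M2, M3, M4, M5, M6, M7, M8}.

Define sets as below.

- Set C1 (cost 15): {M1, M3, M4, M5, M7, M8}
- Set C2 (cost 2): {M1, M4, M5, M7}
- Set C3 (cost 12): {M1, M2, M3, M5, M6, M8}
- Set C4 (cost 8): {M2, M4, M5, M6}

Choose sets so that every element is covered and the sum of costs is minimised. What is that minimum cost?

C2, C3 together cover every element (C2 ∪ C3 = {M1, M2, M3, M4, M5, M6, M7, M8}); total cost 2 + 12 = 14.
No covering selection has total cost below 14.

14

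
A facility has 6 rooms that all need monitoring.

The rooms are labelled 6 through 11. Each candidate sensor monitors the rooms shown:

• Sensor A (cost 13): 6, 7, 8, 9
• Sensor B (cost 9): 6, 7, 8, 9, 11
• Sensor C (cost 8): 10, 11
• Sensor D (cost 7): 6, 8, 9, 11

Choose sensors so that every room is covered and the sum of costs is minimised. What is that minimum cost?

17

B, C together cover every room (B ∪ C = {6, 7, 8, 9, 10, 11}); total cost 9 + 8 = 17.
The greedy pick D, C, B costs 24; no covering selection beats 17.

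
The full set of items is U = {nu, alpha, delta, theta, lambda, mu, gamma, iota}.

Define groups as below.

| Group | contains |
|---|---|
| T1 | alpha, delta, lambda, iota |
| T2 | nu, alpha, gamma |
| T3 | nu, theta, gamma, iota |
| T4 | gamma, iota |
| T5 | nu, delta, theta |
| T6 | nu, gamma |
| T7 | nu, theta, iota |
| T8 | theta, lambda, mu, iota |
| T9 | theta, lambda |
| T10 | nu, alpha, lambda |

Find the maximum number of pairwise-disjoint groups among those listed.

T4, T10 are pairwise disjoint (T4={gamma,iota}; T10={nu,alpha,lambda}).
Every remaining group overlaps one of these, and no 3 of the listed groups are pairwise disjoint, so 2 is the maximum.

2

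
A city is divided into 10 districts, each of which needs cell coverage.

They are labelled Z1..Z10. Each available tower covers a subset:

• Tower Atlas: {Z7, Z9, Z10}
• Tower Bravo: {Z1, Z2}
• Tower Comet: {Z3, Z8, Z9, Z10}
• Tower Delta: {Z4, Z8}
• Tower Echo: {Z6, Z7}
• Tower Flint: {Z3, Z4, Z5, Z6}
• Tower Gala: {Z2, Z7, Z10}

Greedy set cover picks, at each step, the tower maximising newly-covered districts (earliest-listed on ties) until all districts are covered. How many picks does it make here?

Greedy: pick Comet (covers 4 new) → pick Flint (covers 3 new) → pick Bravo (covers 2 new) → pick Atlas (covers 1 new). Total picks: 4.

4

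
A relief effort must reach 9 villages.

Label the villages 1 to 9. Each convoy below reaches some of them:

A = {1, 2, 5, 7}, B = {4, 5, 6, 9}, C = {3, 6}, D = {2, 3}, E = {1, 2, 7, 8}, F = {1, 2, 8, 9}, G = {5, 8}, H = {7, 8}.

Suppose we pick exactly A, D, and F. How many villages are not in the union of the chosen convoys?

2

Union of A, D, F = {1, 2, 3, 5, 7, 8, 9}.
Not covered: 4, 6 — 2 villages.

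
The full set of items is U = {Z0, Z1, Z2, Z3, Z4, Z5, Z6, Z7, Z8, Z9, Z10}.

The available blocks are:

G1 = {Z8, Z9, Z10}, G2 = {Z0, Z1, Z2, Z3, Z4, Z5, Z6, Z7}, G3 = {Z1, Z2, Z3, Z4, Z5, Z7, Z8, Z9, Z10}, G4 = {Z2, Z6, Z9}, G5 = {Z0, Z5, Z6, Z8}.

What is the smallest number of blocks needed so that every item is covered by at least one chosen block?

Take {G3, G5}. Their union is {Z0, Z1, Z2, Z3, Z4, Z5, Z6, Z7, Z8, Z9, Z10}, which is all 11 items.
No single block has all 11 items (the largest, G3, has 9), so 2 is optimal.

2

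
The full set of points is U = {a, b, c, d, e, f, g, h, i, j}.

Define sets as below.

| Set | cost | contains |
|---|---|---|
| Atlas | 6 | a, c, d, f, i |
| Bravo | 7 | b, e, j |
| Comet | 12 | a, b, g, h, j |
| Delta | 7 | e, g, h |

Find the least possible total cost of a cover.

20

Atlas, Bravo, Delta together cover every point (Atlas ∪ Bravo ∪ Delta = {a, b, c, d, e, f, g, h, i, j}); total cost 6 + 7 + 7 = 20.
No covering selection has total cost below 20.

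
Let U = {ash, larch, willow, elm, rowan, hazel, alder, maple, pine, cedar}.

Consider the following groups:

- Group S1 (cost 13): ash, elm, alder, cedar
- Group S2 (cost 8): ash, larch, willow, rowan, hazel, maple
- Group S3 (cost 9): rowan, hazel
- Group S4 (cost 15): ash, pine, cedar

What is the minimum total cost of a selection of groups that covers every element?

S1, S2, S4 together cover every element (S1 ∪ S2 ∪ S4 = {ash, larch, willow, elm, rowan, hazel, alder, maple, pine, cedar}); total cost 13 + 8 + 15 = 36.
No covering selection has total cost below 36.

36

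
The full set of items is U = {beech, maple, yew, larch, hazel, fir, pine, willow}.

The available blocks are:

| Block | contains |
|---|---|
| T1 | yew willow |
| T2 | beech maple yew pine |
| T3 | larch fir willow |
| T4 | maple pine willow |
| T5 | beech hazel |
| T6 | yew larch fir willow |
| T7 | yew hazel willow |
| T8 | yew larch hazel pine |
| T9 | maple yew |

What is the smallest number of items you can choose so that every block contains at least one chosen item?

3

H = {beech, yew, willow} meets every block (each contains at least one member of H), and |H| = 3.
The blocks T3, T5, T9 are pairwise disjoint, so any hitting set needs a separate item for each — at least 3. Hence 3 is optimal.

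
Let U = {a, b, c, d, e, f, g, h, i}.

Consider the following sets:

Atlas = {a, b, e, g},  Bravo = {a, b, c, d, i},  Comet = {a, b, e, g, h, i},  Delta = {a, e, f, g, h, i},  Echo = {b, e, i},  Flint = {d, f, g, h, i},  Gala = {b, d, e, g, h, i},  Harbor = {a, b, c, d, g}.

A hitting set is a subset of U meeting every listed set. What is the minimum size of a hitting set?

The 2 items {d, e} hit every set.
No single item lies in every set, so at least 2 are needed and 2 is optimal.

2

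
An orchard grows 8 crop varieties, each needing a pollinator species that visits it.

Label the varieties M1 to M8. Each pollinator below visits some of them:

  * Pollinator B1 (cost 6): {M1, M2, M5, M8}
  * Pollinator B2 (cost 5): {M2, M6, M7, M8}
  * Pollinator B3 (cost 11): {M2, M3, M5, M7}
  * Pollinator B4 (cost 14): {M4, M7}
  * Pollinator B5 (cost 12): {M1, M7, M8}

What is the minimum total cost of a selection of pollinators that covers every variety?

B1, B2, B3, B4 together cover every variety (B1 ∪ B2 ∪ B3 ∪ B4 = {M1, M2, M3, M4, M5, M6, M7, M8}); total cost 6 + 5 + 11 + 14 = 36.
No covering selection has total cost below 36.

36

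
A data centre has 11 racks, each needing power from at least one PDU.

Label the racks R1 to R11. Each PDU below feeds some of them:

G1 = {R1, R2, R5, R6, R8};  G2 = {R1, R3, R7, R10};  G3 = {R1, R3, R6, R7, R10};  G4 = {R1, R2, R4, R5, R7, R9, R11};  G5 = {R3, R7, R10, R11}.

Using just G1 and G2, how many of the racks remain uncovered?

3

Union of G1, G2 = {R1, R2, R3, R5, R6, R7, R8, R10}.
Not covered: R4, R9, R11 — 3 racks.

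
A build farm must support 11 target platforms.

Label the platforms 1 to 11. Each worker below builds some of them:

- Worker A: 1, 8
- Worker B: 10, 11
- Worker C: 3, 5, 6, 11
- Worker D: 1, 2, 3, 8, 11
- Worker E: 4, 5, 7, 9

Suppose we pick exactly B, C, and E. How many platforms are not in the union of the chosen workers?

3

Union of B, C, E = {3, 4, 5, 6, 7, 9, 10, 11}.
Not covered: 1, 2, 8 — 3 platforms.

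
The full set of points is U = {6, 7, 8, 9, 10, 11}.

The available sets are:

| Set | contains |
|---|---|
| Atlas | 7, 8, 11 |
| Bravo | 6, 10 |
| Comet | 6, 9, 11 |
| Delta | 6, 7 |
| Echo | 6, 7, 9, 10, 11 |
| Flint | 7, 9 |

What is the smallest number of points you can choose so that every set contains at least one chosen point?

The 2 points {6, 7} hit every set.
The sets Atlas, Bravo are pairwise disjoint, so any hitting set needs a separate point for each — at least 2. Hence 2 is optimal.

2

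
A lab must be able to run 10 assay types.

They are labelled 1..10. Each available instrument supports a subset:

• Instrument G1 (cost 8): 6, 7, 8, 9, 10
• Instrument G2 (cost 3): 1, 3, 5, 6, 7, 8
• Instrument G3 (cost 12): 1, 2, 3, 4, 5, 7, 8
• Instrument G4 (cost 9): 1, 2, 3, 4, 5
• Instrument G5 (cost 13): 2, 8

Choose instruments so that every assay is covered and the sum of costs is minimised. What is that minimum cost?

G1, G4 together cover every assay (G1 ∪ G4 = {1, 2, 3, 4, 5, 6, 7, 8, 9, 10}); total cost 8 + 9 = 17.
The greedy pick G2, G1, G4 costs 20; no covering selection beats 17.

17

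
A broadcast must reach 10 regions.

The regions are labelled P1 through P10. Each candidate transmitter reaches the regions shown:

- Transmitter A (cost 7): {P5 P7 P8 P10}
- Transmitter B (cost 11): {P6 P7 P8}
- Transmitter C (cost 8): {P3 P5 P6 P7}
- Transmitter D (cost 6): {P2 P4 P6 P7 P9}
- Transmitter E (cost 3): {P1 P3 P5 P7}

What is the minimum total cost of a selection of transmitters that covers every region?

A, D, E together cover every region (A ∪ D ∪ E = {P1, P2, P3, P4, P5, P6, P7, P8, P9, P10}); total cost 7 + 6 + 3 = 16.
No covering selection has total cost below 16.

16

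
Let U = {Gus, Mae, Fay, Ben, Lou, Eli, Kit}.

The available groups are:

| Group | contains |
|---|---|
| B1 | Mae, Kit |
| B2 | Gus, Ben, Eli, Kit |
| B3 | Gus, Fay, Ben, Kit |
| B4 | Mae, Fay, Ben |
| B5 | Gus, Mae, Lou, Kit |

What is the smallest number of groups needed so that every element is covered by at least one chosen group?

3

Take {B2, B3, B5}. Their union is {Gus, Mae, Fay, Ben, Lou, Eli, Kit}, which is all 7 elements.
Only B5 contains Lou, so B5 is forced; the remaining 3 elements need at least 2 more groups (each remaining group adds at most 2) — so at least 3 groups are needed, and 3 is optimal.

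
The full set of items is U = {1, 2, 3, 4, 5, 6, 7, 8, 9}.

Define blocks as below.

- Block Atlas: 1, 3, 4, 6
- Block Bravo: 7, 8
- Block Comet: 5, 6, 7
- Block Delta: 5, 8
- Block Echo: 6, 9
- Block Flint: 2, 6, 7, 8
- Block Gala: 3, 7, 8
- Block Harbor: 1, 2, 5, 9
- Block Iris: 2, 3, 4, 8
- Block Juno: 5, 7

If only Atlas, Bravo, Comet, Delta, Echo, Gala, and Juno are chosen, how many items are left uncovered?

1

Union of Atlas, Bravo, Comet, Delta, Echo, Gala, Juno = {1, 3, 4, 5, 6, 7, 8, 9}.
Not covered: 2 — 1 item.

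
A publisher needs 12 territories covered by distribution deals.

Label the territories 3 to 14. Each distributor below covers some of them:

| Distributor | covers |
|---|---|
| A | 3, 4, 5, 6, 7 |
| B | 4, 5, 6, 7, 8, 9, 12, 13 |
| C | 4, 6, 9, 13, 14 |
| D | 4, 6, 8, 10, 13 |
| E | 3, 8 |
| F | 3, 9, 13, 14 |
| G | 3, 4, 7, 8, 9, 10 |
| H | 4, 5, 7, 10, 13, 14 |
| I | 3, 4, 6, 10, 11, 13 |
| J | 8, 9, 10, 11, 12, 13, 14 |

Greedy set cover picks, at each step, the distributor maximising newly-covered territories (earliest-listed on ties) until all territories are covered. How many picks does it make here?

Greedy: pick B (covers 8 new) → pick I (covers 3 new) → pick C (covers 1 new). Total picks: 3.
(The true minimum cover uses only 2 distributors, so greedy is not optimal here.)

3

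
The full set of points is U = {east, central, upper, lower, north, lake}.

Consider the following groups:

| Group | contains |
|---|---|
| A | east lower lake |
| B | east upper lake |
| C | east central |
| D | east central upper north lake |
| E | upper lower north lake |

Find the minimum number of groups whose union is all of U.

2

A and D together: A ∪ D = {east, central, upper, lower, north, lake} — every point is covered.
No single group has all 6 points (the largest, D, has 5), so 2 is optimal.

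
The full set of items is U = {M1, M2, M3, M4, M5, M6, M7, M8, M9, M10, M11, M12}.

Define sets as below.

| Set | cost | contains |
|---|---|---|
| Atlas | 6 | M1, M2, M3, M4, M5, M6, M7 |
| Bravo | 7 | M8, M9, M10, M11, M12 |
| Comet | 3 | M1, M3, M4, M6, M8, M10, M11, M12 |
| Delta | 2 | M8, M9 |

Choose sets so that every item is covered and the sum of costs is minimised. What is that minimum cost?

11

Atlas, Comet, Delta together cover every item (Atlas ∪ Comet ∪ Delta = {M1, M2, M3, M4, M5, M6, M7, M8, M9, M10, M11, M12}); total cost 6 + 3 + 2 = 11.
No covering selection has total cost below 11.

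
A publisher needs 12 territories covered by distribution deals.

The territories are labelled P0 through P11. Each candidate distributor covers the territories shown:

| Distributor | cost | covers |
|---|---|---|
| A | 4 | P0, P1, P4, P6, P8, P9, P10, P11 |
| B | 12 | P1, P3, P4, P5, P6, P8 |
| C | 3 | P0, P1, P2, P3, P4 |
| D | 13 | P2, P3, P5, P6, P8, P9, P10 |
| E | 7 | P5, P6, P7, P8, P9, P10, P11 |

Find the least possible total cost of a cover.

10

C, E together cover every territory (C ∪ E = {P0, P1, P2, P3, P4, P5, P6, P7, P8, P9, P10, P11}); total cost 3 + 7 = 10.
The greedy pick A, C, E costs 14; no covering selection beats 10.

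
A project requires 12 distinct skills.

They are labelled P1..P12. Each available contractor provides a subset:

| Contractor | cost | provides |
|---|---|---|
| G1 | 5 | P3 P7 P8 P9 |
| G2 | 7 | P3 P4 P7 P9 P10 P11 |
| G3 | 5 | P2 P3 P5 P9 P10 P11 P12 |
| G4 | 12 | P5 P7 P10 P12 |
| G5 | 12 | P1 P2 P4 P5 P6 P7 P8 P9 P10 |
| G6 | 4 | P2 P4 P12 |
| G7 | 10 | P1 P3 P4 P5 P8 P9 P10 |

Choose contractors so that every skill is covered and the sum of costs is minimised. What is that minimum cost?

G3, G5 together cover every skill (G3 ∪ G5 = {P1, P2, P3, P4, P5, P6, P7, P8, P9, P10, P11, P12}); total cost 5 + 12 = 17.
No covering selection has total cost below 17.

17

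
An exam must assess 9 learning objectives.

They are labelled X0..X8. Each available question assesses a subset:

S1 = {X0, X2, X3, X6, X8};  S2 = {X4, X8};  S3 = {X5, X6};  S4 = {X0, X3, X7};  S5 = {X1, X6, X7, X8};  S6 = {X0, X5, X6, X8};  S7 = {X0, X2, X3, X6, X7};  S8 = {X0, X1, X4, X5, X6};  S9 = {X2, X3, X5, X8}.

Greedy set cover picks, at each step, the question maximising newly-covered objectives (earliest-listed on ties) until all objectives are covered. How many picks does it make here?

3

Greedy: pick S1 (covers 5 new) → pick S8 (covers 3 new) → pick S4 (covers 1 new). Total picks: 3.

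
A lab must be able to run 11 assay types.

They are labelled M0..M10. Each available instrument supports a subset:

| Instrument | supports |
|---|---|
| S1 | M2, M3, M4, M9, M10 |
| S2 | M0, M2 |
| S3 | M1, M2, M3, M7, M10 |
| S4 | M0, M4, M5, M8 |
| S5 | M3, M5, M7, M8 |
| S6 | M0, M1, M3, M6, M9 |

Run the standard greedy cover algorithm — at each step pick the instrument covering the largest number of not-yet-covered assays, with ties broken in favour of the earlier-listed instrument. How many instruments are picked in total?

Greedy: pick S1 (covers 5 new) → pick S4 (covers 3 new) → pick S3 (covers 2 new) → pick S6 (covers 1 new). Total picks: 4.
(The true minimum cover uses only 3 instruments, so greedy is not optimal here.)

4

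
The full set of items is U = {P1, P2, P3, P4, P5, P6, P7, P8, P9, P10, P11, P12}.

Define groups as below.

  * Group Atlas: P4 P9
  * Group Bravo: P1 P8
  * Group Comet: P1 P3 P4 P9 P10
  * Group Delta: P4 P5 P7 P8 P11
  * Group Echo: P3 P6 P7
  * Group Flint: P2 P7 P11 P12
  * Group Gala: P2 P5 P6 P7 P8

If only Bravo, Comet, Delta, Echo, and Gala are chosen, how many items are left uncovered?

1

Union of Bravo, Comet, Delta, Echo, Gala = {P1, P2, P3, P4, P5, P6, P7, P8, P9, P10, P11}.
Not covered: P12 — 1 item.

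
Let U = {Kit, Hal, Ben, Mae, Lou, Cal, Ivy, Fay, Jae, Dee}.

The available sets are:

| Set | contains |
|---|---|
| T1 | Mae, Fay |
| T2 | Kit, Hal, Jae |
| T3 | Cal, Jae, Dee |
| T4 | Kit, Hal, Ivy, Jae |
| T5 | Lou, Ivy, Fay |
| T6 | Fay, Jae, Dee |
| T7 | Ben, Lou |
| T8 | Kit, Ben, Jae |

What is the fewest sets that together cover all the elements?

T1 and T3 and T4 and T7 together: T1 ∪ T3 ∪ T4 ∪ T7 = {Kit, Hal, Ben, Mae, Lou, Cal, Ivy, Fay, Jae, Dee} — every element is covered.
Only T3 contains Cal, so T3 is forced; the remaining 7 elements need at least 3 more sets (each remaining set adds at most 3) — so at least 4 sets are needed, and 4 is optimal.

4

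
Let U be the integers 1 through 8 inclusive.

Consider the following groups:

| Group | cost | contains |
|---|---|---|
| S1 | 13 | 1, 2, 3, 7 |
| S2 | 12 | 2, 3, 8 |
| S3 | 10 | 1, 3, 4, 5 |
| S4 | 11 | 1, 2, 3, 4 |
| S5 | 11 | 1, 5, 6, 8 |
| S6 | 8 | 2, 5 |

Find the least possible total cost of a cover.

S1, S3, S5 together cover every element (S1 ∪ S3 ∪ S5 = {1, 2, 3, 4, 5, 6, 7, 8}); total cost 13 + 10 + 11 = 34.
No covering selection has total cost below 34.

34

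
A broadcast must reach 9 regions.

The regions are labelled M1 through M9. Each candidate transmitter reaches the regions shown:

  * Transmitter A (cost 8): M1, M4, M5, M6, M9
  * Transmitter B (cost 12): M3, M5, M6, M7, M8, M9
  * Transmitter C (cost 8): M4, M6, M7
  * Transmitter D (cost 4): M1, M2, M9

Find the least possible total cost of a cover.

B, C, D together cover every region (B ∪ C ∪ D = {M1, M2, M3, M4, M5, M6, M7, M8, M9}); total cost 12 + 8 + 4 = 24.
No covering selection has total cost below 24.

24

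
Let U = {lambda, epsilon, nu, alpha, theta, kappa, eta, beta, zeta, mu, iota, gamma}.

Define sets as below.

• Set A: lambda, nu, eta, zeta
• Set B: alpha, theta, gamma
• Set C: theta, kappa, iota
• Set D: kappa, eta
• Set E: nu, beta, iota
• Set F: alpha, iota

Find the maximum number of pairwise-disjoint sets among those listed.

B, D, E are pairwise disjoint (B={alpha,theta,gamma}; D={kappa,eta}; E={nu,beta,iota}).
Every remaining set overlaps one of these, and no 4 of the listed sets are pairwise disjoint, so 3 is the maximum.

3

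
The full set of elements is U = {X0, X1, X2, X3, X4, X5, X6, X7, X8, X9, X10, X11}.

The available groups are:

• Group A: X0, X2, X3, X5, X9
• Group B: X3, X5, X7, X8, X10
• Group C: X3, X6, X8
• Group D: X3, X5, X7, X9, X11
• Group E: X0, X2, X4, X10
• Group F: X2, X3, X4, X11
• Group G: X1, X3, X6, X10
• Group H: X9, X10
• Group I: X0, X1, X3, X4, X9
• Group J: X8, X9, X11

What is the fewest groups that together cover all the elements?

A, B, F, and G cover everything between them: the union {X0, X1, X2, X3, X4, X5, X6, X7, X8, X9, X10, X11} is all of U.
No 3 of the 10 groups cover everything (all 120 combinations miss at least one element), so 4 is optimal.

4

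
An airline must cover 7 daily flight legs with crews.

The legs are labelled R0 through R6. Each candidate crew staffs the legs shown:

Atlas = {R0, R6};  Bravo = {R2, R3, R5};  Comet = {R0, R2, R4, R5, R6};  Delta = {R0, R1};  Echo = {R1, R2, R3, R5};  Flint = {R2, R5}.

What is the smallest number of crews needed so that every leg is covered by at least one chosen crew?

2

Comet and Echo together: Comet ∪ Echo = {R0, R1, R2, R3, R4, R5, R6} — every leg is covered.
No single crew has all 7 legs (the largest, Comet, has 5), so 2 is optimal.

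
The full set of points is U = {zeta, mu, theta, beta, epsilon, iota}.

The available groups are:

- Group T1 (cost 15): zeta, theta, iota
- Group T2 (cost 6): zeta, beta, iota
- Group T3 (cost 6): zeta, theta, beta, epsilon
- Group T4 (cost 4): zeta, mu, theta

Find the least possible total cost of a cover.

16

T2, T3, T4 together cover every point (T2 ∪ T3 ∪ T4 = {zeta, mu, theta, beta, epsilon, iota}); total cost 6 + 6 + 4 = 16.
No covering selection has total cost below 16.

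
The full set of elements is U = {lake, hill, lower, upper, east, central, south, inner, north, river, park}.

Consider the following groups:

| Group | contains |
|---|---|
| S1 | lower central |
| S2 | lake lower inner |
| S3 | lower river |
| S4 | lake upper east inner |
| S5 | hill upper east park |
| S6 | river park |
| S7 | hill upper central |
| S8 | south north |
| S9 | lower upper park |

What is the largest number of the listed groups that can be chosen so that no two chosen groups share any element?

4

S1, S4, S6, S8 are pairwise disjoint (S1={lower,central}; S4={lake,upper,east,inner}; S6={river,park}; S8={south,north}).
Every remaining group overlaps one of these, and no 5 of the listed groups are pairwise disjoint, so 4 is the maximum.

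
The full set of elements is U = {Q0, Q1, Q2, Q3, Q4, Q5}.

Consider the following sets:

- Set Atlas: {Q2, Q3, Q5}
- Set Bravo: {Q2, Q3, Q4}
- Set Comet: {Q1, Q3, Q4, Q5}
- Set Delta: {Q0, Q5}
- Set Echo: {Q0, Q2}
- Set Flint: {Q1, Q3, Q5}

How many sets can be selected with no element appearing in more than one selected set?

Comet, Echo are pairwise disjoint (Comet={Q1,Q3,Q4,Q5}; Echo={Q0,Q2}).
Every remaining set overlaps one of these, and no 3 of the listed sets are pairwise disjoint, so 2 is the maximum.

2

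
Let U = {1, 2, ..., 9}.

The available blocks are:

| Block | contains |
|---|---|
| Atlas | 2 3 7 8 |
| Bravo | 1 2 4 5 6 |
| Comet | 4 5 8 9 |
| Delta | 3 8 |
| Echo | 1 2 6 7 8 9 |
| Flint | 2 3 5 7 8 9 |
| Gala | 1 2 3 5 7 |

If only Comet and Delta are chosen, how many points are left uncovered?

Union of Comet, Delta = {3, 4, 5, 8, 9}.
Not covered: 1, 2, 6, 7 — 4 points.

4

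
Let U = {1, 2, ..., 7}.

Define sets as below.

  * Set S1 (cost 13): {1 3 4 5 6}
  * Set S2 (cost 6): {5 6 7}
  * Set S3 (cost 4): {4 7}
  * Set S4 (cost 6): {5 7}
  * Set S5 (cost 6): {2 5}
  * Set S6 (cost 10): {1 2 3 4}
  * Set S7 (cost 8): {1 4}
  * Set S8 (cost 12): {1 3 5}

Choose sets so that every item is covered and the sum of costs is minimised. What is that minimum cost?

S2, S6 together cover every item (S2 ∪ S6 = {1, 2, 3, 4, 5, 6, 7}); total cost 6 + 10 = 16.
No covering selection has total cost below 16.

16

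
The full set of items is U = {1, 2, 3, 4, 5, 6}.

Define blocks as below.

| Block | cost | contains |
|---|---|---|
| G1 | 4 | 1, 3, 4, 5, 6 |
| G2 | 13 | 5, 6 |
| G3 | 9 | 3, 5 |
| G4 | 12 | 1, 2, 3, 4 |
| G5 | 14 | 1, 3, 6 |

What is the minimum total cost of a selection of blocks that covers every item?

16

G1, G4 together cover every item (G1 ∪ G4 = {1, 2, 3, 4, 5, 6}); total cost 4 + 12 = 16.
No covering selection has total cost below 16.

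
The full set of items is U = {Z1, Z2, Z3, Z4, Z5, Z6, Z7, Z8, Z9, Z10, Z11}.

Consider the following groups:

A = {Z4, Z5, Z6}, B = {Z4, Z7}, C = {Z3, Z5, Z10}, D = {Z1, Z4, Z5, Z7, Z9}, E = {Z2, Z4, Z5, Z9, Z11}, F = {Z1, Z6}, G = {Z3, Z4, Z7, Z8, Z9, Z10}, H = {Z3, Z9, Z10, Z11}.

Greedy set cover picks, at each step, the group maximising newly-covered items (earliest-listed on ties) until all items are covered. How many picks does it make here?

Greedy: pick G (covers 6 new) → pick E (covers 3 new) → pick F (covers 2 new). Total picks: 3.

3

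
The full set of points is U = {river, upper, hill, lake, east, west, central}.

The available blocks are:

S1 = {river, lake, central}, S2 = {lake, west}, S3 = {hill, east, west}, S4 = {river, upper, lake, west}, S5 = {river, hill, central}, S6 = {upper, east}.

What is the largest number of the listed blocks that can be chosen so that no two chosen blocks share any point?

3

S2, S5, S6 are pairwise disjoint (S2={lake,west}; S5={river,hill,central}; S6={upper,east}).
Every remaining block overlaps one of these, and no 4 of the listed blocks are pairwise disjoint, so 3 is the maximum.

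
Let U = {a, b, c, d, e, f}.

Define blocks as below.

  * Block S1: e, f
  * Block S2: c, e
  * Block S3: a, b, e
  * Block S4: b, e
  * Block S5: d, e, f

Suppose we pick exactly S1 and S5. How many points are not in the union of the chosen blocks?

Union of S1, S5 = {d, e, f}.
Not covered: a, b, c — 3 points.

3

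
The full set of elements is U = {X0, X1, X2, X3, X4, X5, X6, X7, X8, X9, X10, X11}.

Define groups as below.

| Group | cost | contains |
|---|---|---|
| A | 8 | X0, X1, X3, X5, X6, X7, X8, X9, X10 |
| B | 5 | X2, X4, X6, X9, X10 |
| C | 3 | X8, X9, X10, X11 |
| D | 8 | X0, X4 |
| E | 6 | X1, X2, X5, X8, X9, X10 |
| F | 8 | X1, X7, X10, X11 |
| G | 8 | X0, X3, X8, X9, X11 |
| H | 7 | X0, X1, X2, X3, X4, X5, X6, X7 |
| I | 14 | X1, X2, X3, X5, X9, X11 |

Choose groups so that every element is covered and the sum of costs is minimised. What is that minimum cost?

10

C, H together cover every element (C ∪ H = {X0, X1, X2, X3, X4, X5, X6, X7, X8, X9, X10, X11}); total cost 3 + 7 = 10.
No covering selection has total cost below 10.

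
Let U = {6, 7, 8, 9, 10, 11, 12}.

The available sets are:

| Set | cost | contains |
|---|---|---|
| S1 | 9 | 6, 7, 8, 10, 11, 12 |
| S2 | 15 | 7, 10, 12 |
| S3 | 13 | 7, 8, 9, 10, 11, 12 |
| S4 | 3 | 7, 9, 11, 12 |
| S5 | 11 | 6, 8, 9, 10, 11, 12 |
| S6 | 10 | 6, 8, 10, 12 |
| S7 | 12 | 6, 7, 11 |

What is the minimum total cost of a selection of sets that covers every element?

12

S1, S4 together cover every element (S1 ∪ S4 = {6, 7, 8, 9, 10, 11, 12}); total cost 9 + 3 = 12.
No covering selection has total cost below 12.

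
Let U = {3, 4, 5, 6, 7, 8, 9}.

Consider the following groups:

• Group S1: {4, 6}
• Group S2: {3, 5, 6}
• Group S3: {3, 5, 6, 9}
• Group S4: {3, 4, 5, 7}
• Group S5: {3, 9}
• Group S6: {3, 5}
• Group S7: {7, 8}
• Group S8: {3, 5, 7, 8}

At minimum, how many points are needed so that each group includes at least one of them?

3

Take H = {3, 4, 8}. Each listed group contains at least one of these, so H is a hitting set of size 3.
The groups S1, S6, S7 are pairwise disjoint, so any hitting set needs a separate point for each — at least 3. Hence 3 is optimal.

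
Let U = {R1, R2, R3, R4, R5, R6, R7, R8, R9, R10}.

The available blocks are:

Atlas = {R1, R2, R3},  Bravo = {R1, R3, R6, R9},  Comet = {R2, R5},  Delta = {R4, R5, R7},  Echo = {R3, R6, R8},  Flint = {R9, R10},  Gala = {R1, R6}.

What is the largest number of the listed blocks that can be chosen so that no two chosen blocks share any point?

Delta, Flint, Gala are pairwise disjoint (Delta={R4,R5,R7}; Flint={R9,R10}; Gala={R1,R6}).
Every remaining block overlaps one of these, and no 4 of the listed blocks are pairwise disjoint, so 3 is the maximum.

3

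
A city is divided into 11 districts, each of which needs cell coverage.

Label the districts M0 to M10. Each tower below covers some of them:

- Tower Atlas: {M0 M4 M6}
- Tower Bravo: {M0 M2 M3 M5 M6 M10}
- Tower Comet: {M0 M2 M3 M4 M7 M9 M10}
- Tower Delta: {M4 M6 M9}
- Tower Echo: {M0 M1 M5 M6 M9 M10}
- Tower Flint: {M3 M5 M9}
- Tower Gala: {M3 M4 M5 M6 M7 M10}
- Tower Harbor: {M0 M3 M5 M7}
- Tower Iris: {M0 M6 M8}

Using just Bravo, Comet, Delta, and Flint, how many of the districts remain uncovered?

2

Union of Bravo, Comet, Delta, Flint = {M0, M2, M3, M4, M5, M6, M7, M9, M10}.
Not covered: M1, M8 — 2 districts.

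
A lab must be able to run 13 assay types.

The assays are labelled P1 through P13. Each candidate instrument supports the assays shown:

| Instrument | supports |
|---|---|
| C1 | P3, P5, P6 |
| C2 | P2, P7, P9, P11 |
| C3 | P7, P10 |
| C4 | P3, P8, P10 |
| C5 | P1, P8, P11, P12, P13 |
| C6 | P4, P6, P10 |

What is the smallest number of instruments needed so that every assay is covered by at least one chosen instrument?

C1 and C2 and C5 and C6 together: C1 ∪ C2 ∪ C5 ∪ C6 = {P1, P2, P3, P4, P5, P6, P7, P8, P9, P10, P11, P12, P13} — every assay is covered.
Only C5 contains P1, so C5 is forced; the remaining 8 assays need at least 3 more instruments (each remaining instrument adds at most 3) — so at least 4 instruments are needed, and 4 is optimal.

4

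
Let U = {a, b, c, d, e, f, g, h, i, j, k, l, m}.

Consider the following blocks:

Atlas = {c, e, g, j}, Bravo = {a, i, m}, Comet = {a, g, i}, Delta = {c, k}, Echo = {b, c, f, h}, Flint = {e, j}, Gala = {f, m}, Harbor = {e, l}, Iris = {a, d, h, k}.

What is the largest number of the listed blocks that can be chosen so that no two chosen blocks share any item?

Comet, Delta, Flint, Gala are pairwise disjoint (Comet={a,g,i}; Delta={c,k}; Flint={e,j}; Gala={f,m}).
Every remaining block overlaps one of these, and no 5 of the listed blocks are pairwise disjoint, so 4 is the maximum.

4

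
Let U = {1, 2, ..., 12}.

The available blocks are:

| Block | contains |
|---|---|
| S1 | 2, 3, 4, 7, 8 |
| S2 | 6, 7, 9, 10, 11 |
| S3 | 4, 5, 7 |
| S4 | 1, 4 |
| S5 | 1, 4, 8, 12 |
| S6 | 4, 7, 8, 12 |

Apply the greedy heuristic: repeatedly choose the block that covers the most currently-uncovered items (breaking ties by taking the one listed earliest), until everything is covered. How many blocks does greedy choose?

Greedy: pick S1 (covers 5 new) → pick S2 (covers 4 new) → pick S5 (covers 2 new) → pick S3 (covers 1 new). Total picks: 4.

4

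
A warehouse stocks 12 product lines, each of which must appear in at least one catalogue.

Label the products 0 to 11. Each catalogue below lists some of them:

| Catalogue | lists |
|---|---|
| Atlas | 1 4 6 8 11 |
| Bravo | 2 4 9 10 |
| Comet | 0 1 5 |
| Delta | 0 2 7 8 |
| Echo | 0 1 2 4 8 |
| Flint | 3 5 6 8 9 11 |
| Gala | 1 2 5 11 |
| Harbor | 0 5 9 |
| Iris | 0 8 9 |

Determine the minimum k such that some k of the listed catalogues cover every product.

Atlas and Bravo and Delta and Flint together: Atlas ∪ Bravo ∪ Delta ∪ Flint = {0, 1, 2, 3, 4, 5, 6, 7, 8, 9, 10, 11} — every product is covered.
No 3 of the 9 catalogues cover everything (all 84 combinations miss at least one product), so 4 is optimal.

4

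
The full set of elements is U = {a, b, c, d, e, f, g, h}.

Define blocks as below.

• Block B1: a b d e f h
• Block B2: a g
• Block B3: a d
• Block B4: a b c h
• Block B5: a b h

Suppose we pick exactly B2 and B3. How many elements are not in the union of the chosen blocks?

5

Union of B2, B3 = {a, d, g}.
Not covered: b, c, e, f, h — 5 elements.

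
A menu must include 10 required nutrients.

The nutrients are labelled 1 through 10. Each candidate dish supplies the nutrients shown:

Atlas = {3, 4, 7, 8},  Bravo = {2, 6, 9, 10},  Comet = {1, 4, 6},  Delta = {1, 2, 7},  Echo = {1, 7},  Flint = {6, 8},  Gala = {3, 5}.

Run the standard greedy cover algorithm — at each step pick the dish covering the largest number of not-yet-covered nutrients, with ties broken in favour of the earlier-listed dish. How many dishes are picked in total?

4

Greedy: pick Atlas (covers 4 new) → pick Bravo (covers 4 new) → pick Comet (covers 1 new) → pick Gala (covers 1 new). Total picks: 4.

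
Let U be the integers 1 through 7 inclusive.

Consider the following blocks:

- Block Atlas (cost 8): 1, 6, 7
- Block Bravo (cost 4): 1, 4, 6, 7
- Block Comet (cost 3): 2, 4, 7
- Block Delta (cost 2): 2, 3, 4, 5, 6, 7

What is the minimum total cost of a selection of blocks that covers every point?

6

Bravo, Delta together cover every point (Bravo ∪ Delta = {1, 2, 3, 4, 5, 6, 7}); total cost 4 + 2 = 6.
No covering selection has total cost below 6.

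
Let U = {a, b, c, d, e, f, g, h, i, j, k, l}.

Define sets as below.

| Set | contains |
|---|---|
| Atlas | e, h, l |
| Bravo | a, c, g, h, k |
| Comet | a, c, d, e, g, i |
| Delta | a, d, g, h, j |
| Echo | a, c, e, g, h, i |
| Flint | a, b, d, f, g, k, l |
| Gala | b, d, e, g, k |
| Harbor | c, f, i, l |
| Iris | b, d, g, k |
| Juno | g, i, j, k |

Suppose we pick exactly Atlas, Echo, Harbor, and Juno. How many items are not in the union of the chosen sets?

Union of Atlas, Echo, Harbor, Juno = {a, c, e, f, g, h, i, j, k, l}.
Not covered: b, d — 2 items.

2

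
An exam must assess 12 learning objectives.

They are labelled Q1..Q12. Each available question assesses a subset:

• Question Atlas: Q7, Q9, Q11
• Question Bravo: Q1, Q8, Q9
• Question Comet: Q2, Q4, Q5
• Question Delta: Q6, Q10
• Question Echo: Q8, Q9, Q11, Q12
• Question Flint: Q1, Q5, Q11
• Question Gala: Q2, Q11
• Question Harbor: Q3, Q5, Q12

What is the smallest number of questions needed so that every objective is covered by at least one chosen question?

Take {Atlas, Bravo, Comet, Delta, Harbor}. Their union is {Q1, Q2, Q3, Q4, Q5, Q6, Q7, Q8, Q9, Q10, Q11, Q12}, which is all 12 objectives.
No 4 of the 8 questions cover everything (all 70 combinations miss at least one objective), so 5 is optimal.

5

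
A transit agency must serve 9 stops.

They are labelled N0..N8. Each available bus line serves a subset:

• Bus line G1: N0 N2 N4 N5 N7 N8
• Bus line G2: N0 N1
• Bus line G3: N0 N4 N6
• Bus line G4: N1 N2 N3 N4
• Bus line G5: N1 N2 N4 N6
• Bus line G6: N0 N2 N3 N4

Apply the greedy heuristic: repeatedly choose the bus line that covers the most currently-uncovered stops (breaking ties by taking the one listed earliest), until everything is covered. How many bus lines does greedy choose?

3

Greedy: pick G1 (covers 6 new) → pick G4 (covers 2 new) → pick G3 (covers 1 new). Total picks: 3.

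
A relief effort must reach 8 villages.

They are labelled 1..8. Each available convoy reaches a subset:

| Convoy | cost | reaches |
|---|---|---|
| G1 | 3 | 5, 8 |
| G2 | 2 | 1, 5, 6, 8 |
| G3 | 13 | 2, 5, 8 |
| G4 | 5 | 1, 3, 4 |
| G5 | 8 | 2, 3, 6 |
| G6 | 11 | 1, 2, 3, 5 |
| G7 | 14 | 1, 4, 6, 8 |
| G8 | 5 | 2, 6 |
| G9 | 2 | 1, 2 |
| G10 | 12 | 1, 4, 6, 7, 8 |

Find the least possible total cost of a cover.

G2, G4, G9, G10 together cover every village (G2 ∪ G4 ∪ G9 ∪ G10 = {1, 2, 3, 4, 5, 6, 7, 8}); total cost 2 + 5 + 2 + 12 = 21.
No covering selection has total cost below 21.

21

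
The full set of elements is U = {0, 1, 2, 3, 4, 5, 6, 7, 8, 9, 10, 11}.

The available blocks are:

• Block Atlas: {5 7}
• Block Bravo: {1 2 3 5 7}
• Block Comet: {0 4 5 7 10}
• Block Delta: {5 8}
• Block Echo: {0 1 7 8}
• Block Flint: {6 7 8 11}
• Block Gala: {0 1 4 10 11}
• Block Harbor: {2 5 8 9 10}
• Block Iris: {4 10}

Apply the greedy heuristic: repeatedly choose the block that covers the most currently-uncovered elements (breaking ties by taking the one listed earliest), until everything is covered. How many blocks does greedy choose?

4

Greedy: pick Bravo (covers 5 new) → pick Gala (covers 4 new) → pick Flint (covers 2 new) → pick Harbor (covers 1 new). Total picks: 4.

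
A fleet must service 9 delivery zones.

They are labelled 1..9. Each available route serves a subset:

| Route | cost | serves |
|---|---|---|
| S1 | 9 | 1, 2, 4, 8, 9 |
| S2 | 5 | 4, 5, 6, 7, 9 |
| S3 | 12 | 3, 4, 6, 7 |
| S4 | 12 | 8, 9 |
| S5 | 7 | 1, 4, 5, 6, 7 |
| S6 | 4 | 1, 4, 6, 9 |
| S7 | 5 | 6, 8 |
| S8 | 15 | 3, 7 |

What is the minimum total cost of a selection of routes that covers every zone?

S1, S2, S3 together cover every zone (S1 ∪ S2 ∪ S3 = {1, 2, 3, 4, 5, 6, 7, 8, 9}); total cost 9 + 5 + 12 = 26.
No covering selection has total cost below 26.

26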